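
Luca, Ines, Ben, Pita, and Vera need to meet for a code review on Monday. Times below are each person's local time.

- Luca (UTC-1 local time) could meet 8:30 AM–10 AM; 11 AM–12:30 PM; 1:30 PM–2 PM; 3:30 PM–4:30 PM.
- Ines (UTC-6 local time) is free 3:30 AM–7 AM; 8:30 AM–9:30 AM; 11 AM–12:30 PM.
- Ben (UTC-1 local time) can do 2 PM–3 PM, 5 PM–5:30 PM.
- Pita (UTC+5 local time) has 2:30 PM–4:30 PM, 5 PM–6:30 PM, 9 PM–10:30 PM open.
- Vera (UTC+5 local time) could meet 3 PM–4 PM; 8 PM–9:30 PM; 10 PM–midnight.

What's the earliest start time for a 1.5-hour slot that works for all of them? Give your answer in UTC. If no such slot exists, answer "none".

none

Luca in UTC: 09:30-11:00, 12:00-13:30, 14:30-15:00, 16:30-17:30 (add 1h to convert from UTC-1).
Ines in UTC: 09:30-13:00, 14:30-15:30, 17:00-18:30 (add 6h to convert from UTC-6).
Ben in UTC: 15:00-16:00, 18:00-18:30 (add 1h to convert from UTC-1).
Pita in UTC: 09:30-11:30, 12:00-13:30, 16:00-17:30 (subtract 5h to convert from UTC+5).
Vera in UTC: 10:00-11:00, 15:00-16:30, 17:00-19:00 (subtract 5h to convert from UTC+5).
Luca ∩ Ines: 09:30-11:00, 12:00-13:00, 14:30-15:00, 17:00-17:30.
Luca ∩ Ines ∩ Ben: ∅.
Luca ∩ Ines ∩ Ben ∩ Pita: ∅.
Luca ∩ Ines ∩ Ben ∩ Pita ∩ Vera: ∅.
There is no time when everyone is free.
No common window is at least 90 minutes long.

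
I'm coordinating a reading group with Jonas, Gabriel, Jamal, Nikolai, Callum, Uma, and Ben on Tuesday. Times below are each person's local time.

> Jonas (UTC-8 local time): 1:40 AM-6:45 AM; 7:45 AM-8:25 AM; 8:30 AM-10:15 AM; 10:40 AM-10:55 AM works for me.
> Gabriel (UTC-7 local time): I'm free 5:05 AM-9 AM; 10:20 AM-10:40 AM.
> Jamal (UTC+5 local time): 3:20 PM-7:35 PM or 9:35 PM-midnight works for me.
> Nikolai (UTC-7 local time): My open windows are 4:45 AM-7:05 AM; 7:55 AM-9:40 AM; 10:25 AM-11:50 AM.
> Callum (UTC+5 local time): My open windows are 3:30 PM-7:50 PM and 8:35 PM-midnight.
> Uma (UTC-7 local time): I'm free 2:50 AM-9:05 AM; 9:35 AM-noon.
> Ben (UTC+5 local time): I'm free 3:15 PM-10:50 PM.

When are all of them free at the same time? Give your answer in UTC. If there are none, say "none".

12:05-14:05, 17:25-17:40

Jonas in UTC: 09:40-14:45, 15:45-16:25, 16:30-18:15, 18:40-18:55 (add 8h to convert from UTC-8).
Gabriel in UTC: 12:05-16:00, 17:20-17:40 (add 7h to convert from UTC-7).
Jamal in UTC: 10:20-14:35, 16:35-19:00 (subtract 5h to convert from UTC+5).
Nikolai in UTC: 11:45-14:05, 14:55-16:40, 17:25-18:50 (add 7h to convert from UTC-7).
Callum in UTC: 10:30-14:50, 15:35-19:00 (subtract 5h to convert from UTC+5).
Uma in UTC: 09:50-16:05, 16:35-19:00 (add 7h to convert from UTC-7).
Ben in UTC: 10:15-17:50 (subtract 5h to convert from UTC+5).
Jonas ∩ Gabriel: 12:05-14:45, 15:45-16:00, 17:20-17:40.
Jonas ∩ Gabriel ∩ Jamal: 12:05-14:35, 17:20-17:40.
Jonas ∩ Gabriel ∩ Jamal ∩ Nikolai: 12:05-14:05, 17:25-17:40.
Jonas ∩ Gabriel ∩ Jamal ∩ Nikolai ∩ Callum: 12:05-14:05, 17:25-17:40.
Jonas ∩ Gabriel ∩ Jamal ∩ Nikolai ∩ Callum ∩ Uma: 12:05-14:05, 17:25-17:40.
Jonas ∩ Gabriel ∩ Jamal ∩ Nikolai ∩ Callum ∩ Uma ∩ Ben: 12:05-14:05, 17:25-17:40.
So the common availability across everyone is 12:05-14:05, 17:25-17:40.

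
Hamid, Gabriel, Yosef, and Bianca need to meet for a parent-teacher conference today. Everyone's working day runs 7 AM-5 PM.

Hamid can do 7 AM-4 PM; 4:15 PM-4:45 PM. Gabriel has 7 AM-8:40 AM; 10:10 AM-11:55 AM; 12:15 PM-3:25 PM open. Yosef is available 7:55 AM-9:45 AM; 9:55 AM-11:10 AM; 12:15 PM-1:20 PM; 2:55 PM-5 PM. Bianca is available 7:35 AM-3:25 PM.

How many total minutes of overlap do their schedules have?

Hamid ∩ Gabriel: 07:00-08:40, 10:10-11:55, 12:15-15:25.
Hamid ∩ Gabriel ∩ Yosef: 07:55-08:40, 10:10-11:10, 12:15-13:20, 14:55-15:25.
Hamid ∩ Gabriel ∩ Yosef ∩ Bianca: 07:55-08:40, 10:10-11:10, 12:15-13:20, 14:55-15:25.
Summing the common windows: 45 + 60 + 65 + 30 = 200 minutes.

200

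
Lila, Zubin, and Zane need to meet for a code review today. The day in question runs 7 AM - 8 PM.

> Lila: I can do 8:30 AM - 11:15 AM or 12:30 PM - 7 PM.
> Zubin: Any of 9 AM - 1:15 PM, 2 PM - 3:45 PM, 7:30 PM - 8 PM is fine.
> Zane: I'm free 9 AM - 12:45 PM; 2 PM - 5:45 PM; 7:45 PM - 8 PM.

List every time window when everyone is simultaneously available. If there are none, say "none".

09:00-11:15, 12:30-12:45, 14:00-15:45

Lila ∩ Zubin: 09:00-11:15, 12:30-13:15, 14:00-15:45.
Lila ∩ Zubin ∩ Zane: 09:00-11:15, 12:30-12:45, 14:00-15:45.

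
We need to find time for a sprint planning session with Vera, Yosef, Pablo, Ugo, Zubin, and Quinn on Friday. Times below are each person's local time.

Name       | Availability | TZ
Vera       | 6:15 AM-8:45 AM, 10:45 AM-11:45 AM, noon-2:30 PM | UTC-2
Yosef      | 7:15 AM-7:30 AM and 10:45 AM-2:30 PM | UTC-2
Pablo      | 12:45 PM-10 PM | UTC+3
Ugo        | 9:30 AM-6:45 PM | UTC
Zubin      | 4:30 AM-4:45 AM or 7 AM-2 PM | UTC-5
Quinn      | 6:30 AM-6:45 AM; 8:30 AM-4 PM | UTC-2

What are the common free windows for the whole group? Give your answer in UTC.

Vera in UTC: 08:15-10:45, 12:45-13:45, 14:00-16:30 (add 2h to convert from UTC-2).
Yosef in UTC: 09:15-09:30, 12:45-16:30 (add 2h to convert from UTC-2).
Pablo in UTC: 09:45-19:00 (subtract 3h to convert from UTC+3).
Ugo in UTC: 09:30-18:45.
Zubin in UTC: 09:30-09:45, 12:00-19:00 (add 5h to convert from UTC-5).
Quinn in UTC: 08:30-08:45, 10:30-18:00 (add 2h to convert from UTC-2).
Vera ∩ Yosef: 09:15-09:30, 12:45-13:45, 14:00-16:30.
Vera ∩ Yosef ∩ Pablo: 12:45-13:45, 14:00-16:30.
Vera ∩ Yosef ∩ Pablo ∩ Ugo: 12:45-13:45, 14:00-16:30.
Vera ∩ Yosef ∩ Pablo ∩ Ugo ∩ Zubin: 12:45-13:45, 14:00-16:30.
Vera ∩ Yosef ∩ Pablo ∩ Ugo ∩ Zubin ∩ Quinn: 12:45-13:45, 14:00-16:30.
So the common availability across everyone is 12:45-13:45, 14:00-16:30.

12:45-13:45, 14:00-16:30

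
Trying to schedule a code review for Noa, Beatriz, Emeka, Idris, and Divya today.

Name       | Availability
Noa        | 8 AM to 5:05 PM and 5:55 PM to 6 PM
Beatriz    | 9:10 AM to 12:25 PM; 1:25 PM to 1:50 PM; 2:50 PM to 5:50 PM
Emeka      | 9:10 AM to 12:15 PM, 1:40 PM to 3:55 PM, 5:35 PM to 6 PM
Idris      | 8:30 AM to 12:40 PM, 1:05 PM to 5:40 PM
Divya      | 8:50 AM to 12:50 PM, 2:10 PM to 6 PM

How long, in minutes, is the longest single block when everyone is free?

185

Noa ∩ Beatriz: 09:10-12:25, 13:25-13:50, 14:50-17:05.
Noa ∩ Beatriz ∩ Emeka: 09:10-12:15, 13:40-13:50, 14:50-15:55.
Noa ∩ Beatriz ∩ Emeka ∩ Idris: 09:10-12:15, 13:40-13:50, 14:50-15:55.
Noa ∩ Beatriz ∩ Emeka ∩ Idris ∩ Divya: 09:10-12:15, 14:50-15:55.
The longest is 09:10-12:15 at 185 minutes.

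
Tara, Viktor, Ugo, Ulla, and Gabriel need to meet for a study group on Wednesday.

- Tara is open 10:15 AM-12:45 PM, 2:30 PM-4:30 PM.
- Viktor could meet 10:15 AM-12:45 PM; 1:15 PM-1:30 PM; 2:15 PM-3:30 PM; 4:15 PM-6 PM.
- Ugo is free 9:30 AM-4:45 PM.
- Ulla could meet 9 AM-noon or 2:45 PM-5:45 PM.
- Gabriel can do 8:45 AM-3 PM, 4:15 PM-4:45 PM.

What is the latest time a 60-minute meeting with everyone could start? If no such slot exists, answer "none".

11:00

Tara ∩ Viktor: 10:15-12:45, 14:30-15:30, 16:15-16:30.
Tara ∩ Viktor ∩ Ugo: 10:15-12:45, 14:30-15:30, 16:15-16:30.
Tara ∩ Viktor ∩ Ugo ∩ Ulla: 10:15-12:00, 14:45-15:30, 16:15-16:30.
Tara ∩ Viktor ∩ Ugo ∩ Ulla ∩ Gabriel: 10:15-12:00, 14:45-15:00, 16:15-16:30.
So the common availability across everyone is 10:15-12:00, 14:45-15:00, 16:15-16:30.
The last common window of at least 60 minutes is 10:15-12:00; a 60-minute meeting can start as late as 11:00 and still end by 12:00.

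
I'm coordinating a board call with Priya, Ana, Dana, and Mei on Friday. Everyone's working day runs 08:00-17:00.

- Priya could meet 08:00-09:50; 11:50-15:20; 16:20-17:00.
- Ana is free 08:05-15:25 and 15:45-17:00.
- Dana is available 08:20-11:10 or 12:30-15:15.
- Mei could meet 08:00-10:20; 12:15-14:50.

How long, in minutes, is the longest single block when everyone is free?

Priya ∩ Ana: 08:05-09:50, 11:50-15:20, 16:20-17:00.
Priya ∩ Ana ∩ Dana: 08:20-09:50, 12:30-15:15.
Priya ∩ Ana ∩ Dana ∩ Mei: 08:20-09:50, 12:30-14:50.
The longest is 12:30-14:50 at 140 minutes.

140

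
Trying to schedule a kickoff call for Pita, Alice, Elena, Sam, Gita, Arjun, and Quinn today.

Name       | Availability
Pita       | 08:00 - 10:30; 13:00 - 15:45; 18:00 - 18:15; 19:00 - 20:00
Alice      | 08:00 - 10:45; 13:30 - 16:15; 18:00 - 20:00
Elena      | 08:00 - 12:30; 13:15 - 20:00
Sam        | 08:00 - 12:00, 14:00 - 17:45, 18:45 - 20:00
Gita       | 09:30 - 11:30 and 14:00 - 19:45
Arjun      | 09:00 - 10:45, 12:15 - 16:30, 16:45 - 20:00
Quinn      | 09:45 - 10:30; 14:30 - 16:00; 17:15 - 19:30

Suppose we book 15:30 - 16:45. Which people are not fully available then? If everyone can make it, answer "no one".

Pita: not fully free for 15:30-16:45. Alice: not fully free for 15:30-16:45. Elena: free for 15:30-16:45. Sam: free for 15:30-16:45. Gita: free for 15:30-16:45. Arjun: not fully free for 15:30-16:45. Quinn: not fully free for 15:30-16:45.

Alice, Arjun, Pita, Quinn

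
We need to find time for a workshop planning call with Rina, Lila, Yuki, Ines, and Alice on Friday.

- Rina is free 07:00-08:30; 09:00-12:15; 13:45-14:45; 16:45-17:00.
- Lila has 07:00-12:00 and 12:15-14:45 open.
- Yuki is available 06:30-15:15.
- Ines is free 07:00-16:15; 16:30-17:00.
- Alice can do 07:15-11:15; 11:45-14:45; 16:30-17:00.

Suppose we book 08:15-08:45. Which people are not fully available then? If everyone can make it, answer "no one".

Rina

Rina: not fully free for 08:15-08:45. Lila: free for 08:15-08:45. Yuki: free for 08:15-08:45. Ines: free for 08:15-08:45. Alice: free for 08:15-08:45.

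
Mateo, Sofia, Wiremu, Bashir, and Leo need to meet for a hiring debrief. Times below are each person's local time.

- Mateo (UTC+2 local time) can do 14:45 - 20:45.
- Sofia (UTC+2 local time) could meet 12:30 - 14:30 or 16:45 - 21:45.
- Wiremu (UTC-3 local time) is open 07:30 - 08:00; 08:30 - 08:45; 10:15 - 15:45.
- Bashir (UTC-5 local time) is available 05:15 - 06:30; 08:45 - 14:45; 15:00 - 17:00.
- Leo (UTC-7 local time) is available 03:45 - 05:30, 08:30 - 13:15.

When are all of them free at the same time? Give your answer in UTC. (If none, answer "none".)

15:30-18:45

Mateo in UTC: 12:45-18:45 (subtract 2h to convert from UTC+2).
Sofia in UTC: 10:30-12:30, 14:45-19:45 (subtract 2h to convert from UTC+2).
Wiremu in UTC: 10:30-11:00, 11:30-11:45, 13:15-18:45 (add 3h to convert from UTC-3).
Bashir in UTC: 10:15-11:30, 13:45-19:45, 20:00-22:00 (add 5h to convert from UTC-5).
Leo in UTC: 10:45-12:30, 15:30-20:15 (add 7h to convert from UTC-7).
Mateo ∩ Sofia: 14:45-18:45.
Mateo ∩ Sofia ∩ Wiremu: 14:45-18:45.
Mateo ∩ Sofia ∩ Wiremu ∩ Bashir: 14:45-18:45.
Mateo ∩ Sofia ∩ Wiremu ∩ Bashir ∩ Leo: 15:30-18:45.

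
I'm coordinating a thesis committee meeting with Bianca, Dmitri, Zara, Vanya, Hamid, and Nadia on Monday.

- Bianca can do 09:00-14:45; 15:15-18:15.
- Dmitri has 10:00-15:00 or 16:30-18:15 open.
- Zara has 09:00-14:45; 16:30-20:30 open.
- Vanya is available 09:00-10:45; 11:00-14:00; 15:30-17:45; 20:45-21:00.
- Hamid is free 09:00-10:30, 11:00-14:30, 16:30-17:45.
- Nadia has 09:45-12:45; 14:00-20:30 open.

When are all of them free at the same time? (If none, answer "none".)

Bianca ∩ Dmitri: 10:00-14:45, 16:30-18:15.
Bianca ∩ Dmitri ∩ Zara: 10:00-14:45, 16:30-18:15.
Bianca ∩ Dmitri ∩ Zara ∩ Vanya: 10:00-10:45, 11:00-14:00, 16:30-17:45.
Bianca ∩ Dmitri ∩ Zara ∩ Vanya ∩ Hamid: 10:00-10:30, 11:00-14:00, 16:30-17:45.
Bianca ∩ Dmitri ∩ Zara ∩ Vanya ∩ Hamid ∩ Nadia: 10:00-10:30, 11:00-12:45, 16:30-17:45.

10:00-10:30, 11:00-12:45, 16:30-17:45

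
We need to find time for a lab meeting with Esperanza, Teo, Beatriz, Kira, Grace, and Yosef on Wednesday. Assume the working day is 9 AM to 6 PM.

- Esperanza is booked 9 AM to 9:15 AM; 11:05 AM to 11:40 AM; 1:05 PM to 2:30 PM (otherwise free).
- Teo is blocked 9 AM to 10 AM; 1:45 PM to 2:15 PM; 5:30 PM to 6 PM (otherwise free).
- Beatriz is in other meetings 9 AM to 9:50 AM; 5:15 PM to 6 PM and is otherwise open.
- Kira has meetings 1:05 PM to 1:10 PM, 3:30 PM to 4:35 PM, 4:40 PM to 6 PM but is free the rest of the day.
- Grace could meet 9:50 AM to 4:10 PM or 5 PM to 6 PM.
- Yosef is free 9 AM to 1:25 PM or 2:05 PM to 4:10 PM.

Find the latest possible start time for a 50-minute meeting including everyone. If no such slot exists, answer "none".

Esperanza free: 09:15-11:05, 11:40-13:05, 14:30-18:00 (invert busy blocks within the working day).
Teo free: 10:00-13:45, 14:15-17:30 (invert busy blocks within the working day).
Beatriz free: 09:50-17:15 (invert busy blocks within the working day).
Kira free: 09:00-13:05, 13:10-15:30, 16:35-16:40 (invert busy blocks within the working day).
Grace free: 09:50-16:10, 17:00-18:00.
Yosef free: 09:00-13:25, 14:05-16:10.
Esperanza ∩ Teo: 10:00-11:05, 11:40-13:05, 14:30-17:30.
Esperanza ∩ Teo ∩ Beatriz: 10:00-11:05, 11:40-13:05, 14:30-17:15.
Esperanza ∩ Teo ∩ Beatriz ∩ Kira: 10:00-11:05, 11:40-13:05, 14:30-15:30, 16:35-16:40.
Esperanza ∩ Teo ∩ Beatriz ∩ Kira ∩ Grace: 10:00-11:05, 11:40-13:05, 14:30-15:30.
Esperanza ∩ Teo ∩ Beatriz ∩ Kira ∩ Grace ∩ Yosef: 10:00-11:05, 11:40-13:05, 14:30-15:30.
The last common window of at least 50 minutes is 14:30-15:30; a 50-minute meeting can start as late as 14:40 and still end by 15:30.

14:40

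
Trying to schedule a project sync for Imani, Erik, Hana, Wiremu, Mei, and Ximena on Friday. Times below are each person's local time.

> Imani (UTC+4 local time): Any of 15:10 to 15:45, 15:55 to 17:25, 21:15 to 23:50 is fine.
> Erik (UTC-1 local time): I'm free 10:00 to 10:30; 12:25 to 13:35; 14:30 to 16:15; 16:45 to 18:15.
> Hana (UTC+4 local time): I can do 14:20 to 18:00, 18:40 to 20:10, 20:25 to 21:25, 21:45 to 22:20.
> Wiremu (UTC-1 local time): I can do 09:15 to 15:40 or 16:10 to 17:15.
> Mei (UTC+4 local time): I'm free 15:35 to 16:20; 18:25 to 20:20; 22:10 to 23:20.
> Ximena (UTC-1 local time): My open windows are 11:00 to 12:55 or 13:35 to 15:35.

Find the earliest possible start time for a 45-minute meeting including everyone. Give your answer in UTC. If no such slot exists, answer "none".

none

Imani in UTC: 11:10-11:45, 11:55-13:25, 17:15-19:50 (subtract 4h to convert from UTC+4).
Erik in UTC: 11:00-11:30, 13:25-14:35, 15:30-17:15, 17:45-19:15 (add 1h to convert from UTC-1).
Hana in UTC: 10:20-14:00, 14:40-16:10, 16:25-17:25, 17:45-18:20 (subtract 4h to convert from UTC+4).
Wiremu in UTC: 10:15-16:40, 17:10-18:15 (add 1h to convert from UTC-1).
Mei in UTC: 11:35-12:20, 14:25-16:20, 18:10-19:20 (subtract 4h to convert from UTC+4).
Ximena in UTC: 12:00-13:55, 14:35-16:35 (add 1h to convert from UTC-1).
Imani ∩ Erik: 11:10-11:30, 17:45-19:15.
Imani ∩ Erik ∩ Hana: 11:10-11:30, 17:45-18:20.
Imani ∩ Erik ∩ Hana ∩ Wiremu: 11:10-11:30, 17:45-18:15.
Imani ∩ Erik ∩ Hana ∩ Wiremu ∩ Mei: 18:10-18:15.
Imani ∩ Erik ∩ Hana ∩ Wiremu ∩ Mei ∩ Ximena: ∅.
There is no time when everyone is free.
No common window is at least 45 minutes long.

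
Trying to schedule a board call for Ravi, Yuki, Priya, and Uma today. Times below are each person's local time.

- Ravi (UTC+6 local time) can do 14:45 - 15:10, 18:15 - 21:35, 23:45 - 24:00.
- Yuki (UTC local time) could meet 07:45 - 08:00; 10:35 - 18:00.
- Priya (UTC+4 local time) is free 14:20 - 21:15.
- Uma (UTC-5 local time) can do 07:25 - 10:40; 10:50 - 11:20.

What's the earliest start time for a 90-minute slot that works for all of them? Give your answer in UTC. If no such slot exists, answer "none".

Ravi in UTC: 08:45-09:10, 12:15-15:35, 17:45-18:00 (subtract 6h to convert from UTC+6).
Yuki in UTC: 07:45-08:00, 10:35-18:00.
Priya in UTC: 10:20-17:15 (subtract 4h to convert from UTC+4).
Uma in UTC: 12:25-15:40, 15:50-16:20 (add 5h to convert from UTC-5).
Ravi ∩ Yuki: 12:15-15:35, 17:45-18:00.
Ravi ∩ Yuki ∩ Priya: 12:15-15:35.
Ravi ∩ Yuki ∩ Priya ∩ Uma: 12:25-15:35.
Those are the intersection windows.
The first common window of at least 90 minutes is 12:25-15:35, so the earliest start is 12:25.

12:25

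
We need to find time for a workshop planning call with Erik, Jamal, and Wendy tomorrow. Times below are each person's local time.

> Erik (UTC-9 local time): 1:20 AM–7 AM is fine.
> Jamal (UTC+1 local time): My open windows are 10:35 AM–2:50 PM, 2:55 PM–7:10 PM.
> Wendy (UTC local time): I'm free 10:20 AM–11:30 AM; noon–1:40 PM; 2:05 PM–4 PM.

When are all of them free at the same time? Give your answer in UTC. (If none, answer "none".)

10:20-11:30, 12:00-13:40, 14:05-16:00

Erik in UTC: 10:20-16:00 (add 9h to convert from UTC-9).
Jamal in UTC: 09:35-13:50, 13:55-18:10 (subtract 1h to convert from UTC+1).
Wendy in UTC: 10:20-11:30, 12:00-13:40, 14:05-16:00.
Erik ∩ Jamal: 10:20-13:50, 13:55-16:00.
Erik ∩ Jamal ∩ Wendy: 10:20-11:30, 12:00-13:40, 14:05-16:00.
Those are the intersection windows.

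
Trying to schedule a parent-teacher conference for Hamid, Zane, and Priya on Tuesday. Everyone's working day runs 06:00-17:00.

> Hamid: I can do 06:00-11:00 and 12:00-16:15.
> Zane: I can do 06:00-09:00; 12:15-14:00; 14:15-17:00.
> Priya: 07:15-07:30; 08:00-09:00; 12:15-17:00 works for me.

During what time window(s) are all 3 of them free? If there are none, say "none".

07:15-07:30, 08:00-09:00, 12:15-14:00, 14:15-16:15

Hamid ∩ Zane: 06:00-09:00, 12:15-14:00, 14:15-16:15.
Hamid ∩ Zane ∩ Priya: 07:15-07:30, 08:00-09:00, 12:15-14:00, 14:15-16:15.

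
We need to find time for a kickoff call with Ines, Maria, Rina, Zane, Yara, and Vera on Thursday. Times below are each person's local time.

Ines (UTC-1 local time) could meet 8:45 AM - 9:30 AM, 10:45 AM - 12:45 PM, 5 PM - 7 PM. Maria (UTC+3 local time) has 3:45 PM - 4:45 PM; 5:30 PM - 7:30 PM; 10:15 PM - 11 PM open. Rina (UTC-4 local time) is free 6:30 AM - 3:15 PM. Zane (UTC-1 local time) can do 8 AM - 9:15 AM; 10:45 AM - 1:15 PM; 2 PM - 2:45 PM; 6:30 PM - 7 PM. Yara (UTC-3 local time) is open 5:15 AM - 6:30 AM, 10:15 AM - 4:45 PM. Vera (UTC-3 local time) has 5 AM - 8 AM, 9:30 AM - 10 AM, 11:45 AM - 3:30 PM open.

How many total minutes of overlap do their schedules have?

0

Ines in UTC: 09:45-10:30, 11:45-13:45, 18:00-20:00 (add 1h to convert from UTC-1).
Maria in UTC: 12:45-13:45, 14:30-16:30, 19:15-20:00 (subtract 3h to convert from UTC+3).
Rina in UTC: 10:30-19:15 (add 4h to convert from UTC-4).
Zane in UTC: 09:00-10:15, 11:45-14:15, 15:00-15:45, 19:30-20:00 (add 1h to convert from UTC-1).
Yara in UTC: 08:15-09:30, 13:15-19:45 (add 3h to convert from UTC-3).
Vera in UTC: 08:00-11:00, 12:30-13:00, 14:45-18:30 (add 3h to convert from UTC-3).
Ines ∩ Maria: 12:45-13:45, 19:15-20:00.
Ines ∩ Maria ∩ Rina: 12:45-13:45.
Ines ∩ Maria ∩ Rina ∩ Zane: 12:45-13:45.
Ines ∩ Maria ∩ Rina ∩ Zane ∩ Yara: 13:15-13:45.
Ines ∩ Maria ∩ Rina ∩ Zane ∩ Yara ∩ Vera: ∅.
There is no time when everyone is free.
There is no common window, so the total is 0 minutes.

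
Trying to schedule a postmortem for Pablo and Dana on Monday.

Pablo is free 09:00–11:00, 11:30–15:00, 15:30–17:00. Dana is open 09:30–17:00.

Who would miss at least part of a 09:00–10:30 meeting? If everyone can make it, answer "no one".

Pablo: free for 09:00-10:30. Dana: not fully free for 09:00-10:30.

Dana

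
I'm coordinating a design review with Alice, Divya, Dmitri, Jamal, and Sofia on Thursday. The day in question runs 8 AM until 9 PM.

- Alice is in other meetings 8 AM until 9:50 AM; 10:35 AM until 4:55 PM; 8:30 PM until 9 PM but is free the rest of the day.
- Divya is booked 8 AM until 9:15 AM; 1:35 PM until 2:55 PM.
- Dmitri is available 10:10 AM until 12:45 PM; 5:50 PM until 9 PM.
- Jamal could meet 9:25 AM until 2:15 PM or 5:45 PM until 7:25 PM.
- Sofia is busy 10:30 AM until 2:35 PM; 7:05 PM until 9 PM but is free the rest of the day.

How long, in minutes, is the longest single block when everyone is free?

75

Alice free: 09:50-10:35, 16:55-20:30 (invert busy blocks within the working day).
Divya free: 09:15-13:35, 14:55-21:00 (invert busy blocks within the working day).
Dmitri free: 10:10-12:45, 17:50-21:00.
Jamal free: 09:25-14:15, 17:45-19:25.
Sofia free: 08:00-10:30, 14:35-19:05 (invert busy blocks within the working day).
Alice ∩ Divya: 09:50-10:35, 16:55-20:30.
Alice ∩ Divya ∩ Dmitri: 10:10-10:35, 17:50-20:30.
Alice ∩ Divya ∩ Dmitri ∩ Jamal: 10:10-10:35, 17:50-19:25.
Alice ∩ Divya ∩ Dmitri ∩ Jamal ∩ Sofia: 10:10-10:30, 17:50-19:05.
Those are the intersection windows.
The longest is 17:50-19:05 at 75 minutes.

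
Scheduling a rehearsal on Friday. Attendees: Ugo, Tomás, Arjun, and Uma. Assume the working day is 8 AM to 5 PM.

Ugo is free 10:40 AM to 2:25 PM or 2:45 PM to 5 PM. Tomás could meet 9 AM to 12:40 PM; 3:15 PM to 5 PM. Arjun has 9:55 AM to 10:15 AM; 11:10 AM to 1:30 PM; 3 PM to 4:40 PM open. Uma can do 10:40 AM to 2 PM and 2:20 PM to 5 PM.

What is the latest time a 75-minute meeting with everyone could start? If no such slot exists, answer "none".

15:25

Ugo ∩ Tomás: 10:40-12:40, 15:15-17:00.
Ugo ∩ Tomás ∩ Arjun: 11:10-12:40, 15:15-16:40.
Ugo ∩ Tomás ∩ Arjun ∩ Uma: 11:10-12:40, 15:15-16:40.
Those are the intersection windows.
The last common window of at least 75 minutes is 15:15-16:40; a 75-minute meeting can start as late as 15:25 and still end by 16:40.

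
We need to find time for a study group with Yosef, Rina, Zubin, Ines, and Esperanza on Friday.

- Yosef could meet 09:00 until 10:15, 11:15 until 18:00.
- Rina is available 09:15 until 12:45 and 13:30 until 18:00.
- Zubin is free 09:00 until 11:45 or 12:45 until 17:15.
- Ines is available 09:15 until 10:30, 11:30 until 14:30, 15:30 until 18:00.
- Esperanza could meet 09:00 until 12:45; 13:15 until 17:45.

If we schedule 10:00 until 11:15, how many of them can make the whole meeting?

3

Rina, Zubin, and Esperanza can make the full 10:00-11:15 slot — that's 3.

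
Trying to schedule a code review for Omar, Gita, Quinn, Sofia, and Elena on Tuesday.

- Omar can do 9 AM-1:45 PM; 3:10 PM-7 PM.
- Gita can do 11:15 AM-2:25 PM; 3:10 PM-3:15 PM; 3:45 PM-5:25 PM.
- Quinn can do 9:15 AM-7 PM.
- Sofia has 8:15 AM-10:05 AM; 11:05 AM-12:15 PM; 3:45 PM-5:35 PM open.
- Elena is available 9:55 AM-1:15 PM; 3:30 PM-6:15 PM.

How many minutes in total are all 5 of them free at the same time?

160

Omar ∩ Gita: 11:15-13:45, 15:10-15:15, 15:45-17:25.
Omar ∩ Gita ∩ Quinn: 11:15-13:45, 15:10-15:15, 15:45-17:25.
Omar ∩ Gita ∩ Quinn ∩ Sofia: 11:15-12:15, 15:45-17:25.
Omar ∩ Gita ∩ Quinn ∩ Sofia ∩ Elena: 11:15-12:15, 15:45-17:25.
Summing the common windows: 60 + 100 = 160 minutes.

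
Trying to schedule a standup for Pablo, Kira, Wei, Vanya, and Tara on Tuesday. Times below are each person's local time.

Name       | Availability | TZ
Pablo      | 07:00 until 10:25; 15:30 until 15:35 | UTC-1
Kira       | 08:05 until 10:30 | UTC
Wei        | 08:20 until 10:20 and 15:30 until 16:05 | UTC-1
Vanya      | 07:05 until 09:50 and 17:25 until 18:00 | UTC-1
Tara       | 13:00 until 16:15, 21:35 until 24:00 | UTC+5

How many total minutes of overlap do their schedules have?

70

Pablo in UTC: 08:00-11:25, 16:30-16:35 (add 1h to convert from UTC-1).
Kira in UTC: 08:05-10:30.
Wei in UTC: 09:20-11:20, 16:30-17:05 (add 1h to convert from UTC-1).
Vanya in UTC: 08:05-10:50, 18:25-19:00 (add 1h to convert from UTC-1).
Tara in UTC: 08:00-11:15, 16:35-19:00 (subtract 5h to convert from UTC+5).
Pablo ∩ Kira: 08:05-10:30.
Pablo ∩ Kira ∩ Wei: 09:20-10:30.
Pablo ∩ Kira ∩ Wei ∩ Vanya: 09:20-10:30.
Pablo ∩ Kira ∩ Wei ∩ Vanya ∩ Tara: 09:20-10:30.
That's a single block of 70 minutes.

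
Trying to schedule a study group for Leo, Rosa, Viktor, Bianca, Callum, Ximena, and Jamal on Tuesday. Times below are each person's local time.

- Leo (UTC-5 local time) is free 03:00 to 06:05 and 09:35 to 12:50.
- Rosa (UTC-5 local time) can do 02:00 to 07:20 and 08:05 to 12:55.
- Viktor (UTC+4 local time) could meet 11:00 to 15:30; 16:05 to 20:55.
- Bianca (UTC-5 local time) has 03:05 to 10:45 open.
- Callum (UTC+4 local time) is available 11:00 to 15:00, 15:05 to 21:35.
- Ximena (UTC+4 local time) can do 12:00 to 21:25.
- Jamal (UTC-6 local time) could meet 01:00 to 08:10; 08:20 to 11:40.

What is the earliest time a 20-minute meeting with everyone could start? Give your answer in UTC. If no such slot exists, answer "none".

08:05

Leo in UTC: 08:00-11:05, 14:35-17:50 (add 5h to convert from UTC-5).
Rosa in UTC: 07:00-12:20, 13:05-17:55 (add 5h to convert from UTC-5).
Viktor in UTC: 07:00-11:30, 12:05-16:55 (subtract 4h to convert from UTC+4).
Bianca in UTC: 08:05-15:45 (add 5h to convert from UTC-5).
Callum in UTC: 07:00-11:00, 11:05-17:35 (subtract 4h to convert from UTC+4).
Ximena in UTC: 08:00-17:25 (subtract 4h to convert from UTC+4).
Jamal in UTC: 07:00-14:10, 14:20-17:40 (add 6h to convert from UTC-6).
Leo ∩ Rosa: 08:00-11:05, 14:35-17:50.
Leo ∩ Rosa ∩ Viktor: 08:00-11:05, 14:35-16:55.
Leo ∩ Rosa ∩ Viktor ∩ Bianca: 08:05-11:05, 14:35-15:45.
Leo ∩ Rosa ∩ Viktor ∩ Bianca ∩ Callum: 08:05-11:00, 14:35-15:45.
Leo ∩ Rosa ∩ Viktor ∩ Bianca ∩ Callum ∩ Ximena: 08:05-11:00, 14:35-15:45.
Leo ∩ Rosa ∩ Viktor ∩ Bianca ∩ Callum ∩ Ximena ∩ Jamal: 08:05-11:00, 14:35-15:45.
The first common window of at least 20 minutes is 08:05-11:00, so the earliest start is 08:05.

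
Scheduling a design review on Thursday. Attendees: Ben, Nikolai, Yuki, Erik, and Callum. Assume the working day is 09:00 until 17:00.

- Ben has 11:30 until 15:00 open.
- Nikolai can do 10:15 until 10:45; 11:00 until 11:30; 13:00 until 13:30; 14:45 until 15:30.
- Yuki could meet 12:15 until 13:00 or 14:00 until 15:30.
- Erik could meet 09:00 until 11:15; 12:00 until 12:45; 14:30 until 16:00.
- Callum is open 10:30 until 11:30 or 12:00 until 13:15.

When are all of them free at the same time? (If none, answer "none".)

none

Ben ∩ Nikolai: 13:00-13:30, 14:45-15:00.
Ben ∩ Nikolai ∩ Yuki: 14:45-15:00.
Ben ∩ Nikolai ∩ Yuki ∩ Erik: 14:45-15:00.
Ben ∩ Nikolai ∩ Yuki ∩ Erik ∩ Callum: ∅.
There is no time when everyone is free.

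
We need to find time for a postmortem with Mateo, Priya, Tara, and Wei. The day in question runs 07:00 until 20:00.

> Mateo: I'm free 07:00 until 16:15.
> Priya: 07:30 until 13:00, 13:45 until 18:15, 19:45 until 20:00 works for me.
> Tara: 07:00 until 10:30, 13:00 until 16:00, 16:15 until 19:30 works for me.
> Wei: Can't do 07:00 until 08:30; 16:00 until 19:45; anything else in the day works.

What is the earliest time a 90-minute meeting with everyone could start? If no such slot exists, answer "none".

08:30

Mateo free: 07:00-16:15.
Priya free: 07:30-13:00, 13:45-18:15, 19:45-20:00.
Tara free: 07:00-10:30, 13:00-16:00, 16:15-19:30.
Wei free: 08:30-16:00, 19:45-20:00 (invert busy blocks within the working day).
Mateo ∩ Priya: 07:30-13:00, 13:45-16:15.
Mateo ∩ Priya ∩ Tara: 07:30-10:30, 13:45-16:00.
Mateo ∩ Priya ∩ Tara ∩ Wei: 08:30-10:30, 13:45-16:00.
The first common window of at least 90 minutes is 08:30-10:30, so the earliest start is 08:30.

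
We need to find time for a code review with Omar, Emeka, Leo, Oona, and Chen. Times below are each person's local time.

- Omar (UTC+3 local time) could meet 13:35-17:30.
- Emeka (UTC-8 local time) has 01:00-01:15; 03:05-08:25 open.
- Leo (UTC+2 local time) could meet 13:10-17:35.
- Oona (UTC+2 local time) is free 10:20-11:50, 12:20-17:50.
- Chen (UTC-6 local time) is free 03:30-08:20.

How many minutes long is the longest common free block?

Omar in UTC: 10:35-14:30 (subtract 3h to convert from UTC+3).
Emeka in UTC: 09:00-09:15, 11:05-16:25 (add 8h to convert from UTC-8).
Leo in UTC: 11:10-15:35 (subtract 2h to convert from UTC+2).
Oona in UTC: 08:20-09:50, 10:20-15:50 (subtract 2h to convert from UTC+2).
Chen in UTC: 09:30-14:20 (add 6h to convert from UTC-6).
Omar ∩ Emeka: 11:05-14:30.
Omar ∩ Emeka ∩ Leo: 11:10-14:30.
Omar ∩ Emeka ∩ Leo ∩ Oona: 11:10-14:30.
Omar ∩ Emeka ∩ Leo ∩ Oona ∩ Chen: 11:10-14:20.
The longest is 11:10-14:20 at 190 minutes.

190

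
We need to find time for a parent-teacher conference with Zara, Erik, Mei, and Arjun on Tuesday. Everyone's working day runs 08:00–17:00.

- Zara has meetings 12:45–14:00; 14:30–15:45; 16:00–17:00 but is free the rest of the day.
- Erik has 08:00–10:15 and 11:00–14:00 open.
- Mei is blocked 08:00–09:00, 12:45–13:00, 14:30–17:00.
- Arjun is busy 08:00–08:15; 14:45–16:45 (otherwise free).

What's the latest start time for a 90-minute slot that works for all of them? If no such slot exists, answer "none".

Zara free: 08:00-12:45, 14:00-14:30, 15:45-16:00 (invert busy blocks within the working day).
Erik free: 08:00-10:15, 11:00-14:00.
Mei free: 09:00-12:45, 13:00-14:30 (invert busy blocks within the working day).
Arjun free: 08:15-14:45, 16:45-17:00 (invert busy blocks within the working day).
Zara ∩ Erik: 08:00-10:15, 11:00-12:45.
Zara ∩ Erik ∩ Mei: 09:00-10:15, 11:00-12:45.
Zara ∩ Erik ∩ Mei ∩ Arjun: 09:00-10:15, 11:00-12:45.
So the common availability across everyone is 09:00-10:15, 11:00-12:45.
The last common window of at least 90 minutes is 11:00-12:45; a 90-minute meeting can start as late as 11:15 and still end by 12:45.

11:15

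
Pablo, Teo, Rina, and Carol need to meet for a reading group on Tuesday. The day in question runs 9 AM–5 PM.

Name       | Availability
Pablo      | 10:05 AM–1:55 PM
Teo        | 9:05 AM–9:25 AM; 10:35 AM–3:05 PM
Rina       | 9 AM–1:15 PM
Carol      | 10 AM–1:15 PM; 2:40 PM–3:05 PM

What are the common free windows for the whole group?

Pablo ∩ Teo: 10:35-13:55.
Pablo ∩ Teo ∩ Rina: 10:35-13:15.
Pablo ∩ Teo ∩ Rina ∩ Carol: 10:35-13:15.
So the common availability across everyone is 10:35-13:15.

10:35-13:15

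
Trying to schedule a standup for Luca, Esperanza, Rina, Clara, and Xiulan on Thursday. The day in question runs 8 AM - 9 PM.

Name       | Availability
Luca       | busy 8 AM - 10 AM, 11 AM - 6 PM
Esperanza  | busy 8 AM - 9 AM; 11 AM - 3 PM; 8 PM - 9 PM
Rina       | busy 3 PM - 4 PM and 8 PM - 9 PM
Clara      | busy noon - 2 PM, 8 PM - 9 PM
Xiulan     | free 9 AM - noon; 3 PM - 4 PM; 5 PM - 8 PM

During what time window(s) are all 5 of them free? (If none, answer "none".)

Luca free: 10:00-11:00, 18:00-21:00 (invert busy blocks within the working day).
Esperanza free: 09:00-11:00, 15:00-20:00 (invert busy blocks within the working day).
Rina free: 08:00-15:00, 16:00-20:00 (invert busy blocks within the working day).
Clara free: 08:00-12:00, 14:00-20:00 (invert busy blocks within the working day).
Xiulan free: 09:00-12:00, 15:00-16:00, 17:00-20:00.
Luca ∩ Esperanza: 10:00-11:00, 18:00-20:00.
Luca ∩ Esperanza ∩ Rina: 10:00-11:00, 18:00-20:00.
Luca ∩ Esperanza ∩ Rina ∩ Clara: 10:00-11:00, 18:00-20:00.
Luca ∩ Esperanza ∩ Rina ∩ Clara ∩ Xiulan: 10:00-11:00, 18:00-20:00.
Those are the intersection windows.

10:00-11:00, 18:00-20:00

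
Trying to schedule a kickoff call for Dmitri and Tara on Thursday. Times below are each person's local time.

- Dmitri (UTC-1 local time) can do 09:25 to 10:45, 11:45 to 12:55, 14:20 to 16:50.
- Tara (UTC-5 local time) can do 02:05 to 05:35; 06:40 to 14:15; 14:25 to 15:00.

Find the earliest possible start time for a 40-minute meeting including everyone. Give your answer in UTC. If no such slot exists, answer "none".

Dmitri in UTC: 10:25-11:45, 12:45-13:55, 15:20-17:50 (add 1h to convert from UTC-1).
Tara in UTC: 07:05-10:35, 11:40-19:15, 19:25-20:00 (add 5h to convert from UTC-5).
Dmitri ∩ Tara: 10:25-10:35, 11:40-11:45, 12:45-13:55, 15:20-17:50.
The first common window of at least 40 minutes is 12:45-13:55, so the earliest start is 12:45.

12:45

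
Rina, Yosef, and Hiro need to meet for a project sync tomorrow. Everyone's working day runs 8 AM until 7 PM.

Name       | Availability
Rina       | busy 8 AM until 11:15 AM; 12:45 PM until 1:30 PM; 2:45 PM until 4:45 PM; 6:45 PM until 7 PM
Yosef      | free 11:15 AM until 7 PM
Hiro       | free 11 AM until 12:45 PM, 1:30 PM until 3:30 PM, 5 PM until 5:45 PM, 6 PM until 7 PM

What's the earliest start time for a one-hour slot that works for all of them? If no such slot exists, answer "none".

11:15

Rina free: 11:15-12:45, 13:30-14:45, 16:45-18:45 (invert busy blocks within the working day).
Yosef free: 11:15-19:00.
Hiro free: 11:00-12:45, 13:30-15:30, 17:00-17:45, 18:00-19:00.
Rina ∩ Yosef: 11:15-12:45, 13:30-14:45, 16:45-18:45.
Rina ∩ Yosef ∩ Hiro: 11:15-12:45, 13:30-14:45, 17:00-17:45, 18:00-18:45.
So the common availability across everyone is 11:15-12:45, 13:30-14:45, 17:00-17:45, 18:00-18:45.
The first common window of at least 60 minutes is 11:15-12:45, so the earliest start is 11:15.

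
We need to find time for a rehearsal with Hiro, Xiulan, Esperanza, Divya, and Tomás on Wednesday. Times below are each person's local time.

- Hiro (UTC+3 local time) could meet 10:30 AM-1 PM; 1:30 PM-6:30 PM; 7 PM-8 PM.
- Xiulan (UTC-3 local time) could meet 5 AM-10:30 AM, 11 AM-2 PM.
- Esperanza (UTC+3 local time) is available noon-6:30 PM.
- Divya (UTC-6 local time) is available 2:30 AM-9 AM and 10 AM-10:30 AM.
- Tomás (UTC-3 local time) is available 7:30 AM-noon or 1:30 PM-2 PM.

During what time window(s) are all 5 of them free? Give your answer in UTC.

Hiro in UTC: 07:30-10:00, 10:30-15:30, 16:00-17:00 (subtract 3h to convert from UTC+3).
Xiulan in UTC: 08:00-13:30, 14:00-17:00 (add 3h to convert from UTC-3).
Esperanza in UTC: 09:00-15:30 (subtract 3h to convert from UTC+3).
Divya in UTC: 08:30-15:00, 16:00-16:30 (add 6h to convert from UTC-6).
Tomás in UTC: 10:30-15:00, 16:30-17:00 (add 3h to convert from UTC-3).
Hiro ∩ Xiulan: 08:00-10:00, 10:30-13:30, 14:00-15:30, 16:00-17:00.
Hiro ∩ Xiulan ∩ Esperanza: 09:00-10:00, 10:30-13:30, 14:00-15:30.
Hiro ∩ Xiulan ∩ Esperanza ∩ Divya: 09:00-10:00, 10:30-13:30, 14:00-15:00.
Hiro ∩ Xiulan ∩ Esperanza ∩ Divya ∩ Tomás: 10:30-13:30, 14:00-15:00.

10:30-13:30, 14:00-15:00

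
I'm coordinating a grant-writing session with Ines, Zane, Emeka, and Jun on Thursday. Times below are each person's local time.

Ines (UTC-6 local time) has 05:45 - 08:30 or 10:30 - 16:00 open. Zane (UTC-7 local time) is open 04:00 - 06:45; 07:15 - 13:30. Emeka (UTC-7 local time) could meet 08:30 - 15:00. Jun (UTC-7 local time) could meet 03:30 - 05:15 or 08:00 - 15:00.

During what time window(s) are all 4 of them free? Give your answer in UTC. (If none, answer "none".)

Ines in UTC: 11:45-14:30, 16:30-22:00 (add 6h to convert from UTC-6).
Zane in UTC: 11:00-13:45, 14:15-20:30 (add 7h to convert from UTC-7).
Emeka in UTC: 15:30-22:00 (add 7h to convert from UTC-7).
Jun in UTC: 10:30-12:15, 15:00-22:00 (add 7h to convert from UTC-7).
Ines ∩ Zane: 11:45-13:45, 14:15-14:30, 16:30-20:30.
Ines ∩ Zane ∩ Emeka: 16:30-20:30.
Ines ∩ Zane ∩ Emeka ∩ Jun: 16:30-20:30.

16:30-20:30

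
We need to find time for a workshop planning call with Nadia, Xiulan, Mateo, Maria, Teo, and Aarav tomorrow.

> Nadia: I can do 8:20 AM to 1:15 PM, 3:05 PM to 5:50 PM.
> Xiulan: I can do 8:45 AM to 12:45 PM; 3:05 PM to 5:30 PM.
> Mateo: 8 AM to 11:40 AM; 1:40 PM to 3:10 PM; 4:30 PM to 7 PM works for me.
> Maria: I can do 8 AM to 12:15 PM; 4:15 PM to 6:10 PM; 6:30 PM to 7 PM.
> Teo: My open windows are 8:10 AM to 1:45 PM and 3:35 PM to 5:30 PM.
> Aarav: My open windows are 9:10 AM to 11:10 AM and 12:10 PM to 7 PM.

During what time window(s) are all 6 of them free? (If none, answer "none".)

Nadia ∩ Xiulan: 08:45-12:45, 15:05-17:30.
Nadia ∩ Xiulan ∩ Mateo: 08:45-11:40, 15:05-15:10, 16:30-17:30.
Nadia ∩ Xiulan ∩ Mateo ∩ Maria: 08:45-11:40, 16:30-17:30.
Nadia ∩ Xiulan ∩ Mateo ∩ Maria ∩ Teo: 08:45-11:40, 16:30-17:30.
Nadia ∩ Xiulan ∩ Mateo ∩ Maria ∩ Teo ∩ Aarav: 09:10-11:10, 16:30-17:30.

09:10-11:10, 16:30-17:30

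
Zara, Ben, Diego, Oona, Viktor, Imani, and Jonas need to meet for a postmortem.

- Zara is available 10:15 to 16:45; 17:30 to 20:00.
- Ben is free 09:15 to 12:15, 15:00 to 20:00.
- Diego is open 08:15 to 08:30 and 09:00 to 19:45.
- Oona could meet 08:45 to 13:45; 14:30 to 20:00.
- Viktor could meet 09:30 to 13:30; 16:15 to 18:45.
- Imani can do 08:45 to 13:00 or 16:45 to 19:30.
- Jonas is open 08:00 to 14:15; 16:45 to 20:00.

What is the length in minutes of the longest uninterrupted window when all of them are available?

Zara ∩ Ben: 10:15-12:15, 15:00-16:45, 17:30-20:00.
Zara ∩ Ben ∩ Diego: 10:15-12:15, 15:00-16:45, 17:30-19:45.
Zara ∩ Ben ∩ Diego ∩ Oona: 10:15-12:15, 15:00-16:45, 17:30-19:45.
Zara ∩ Ben ∩ Diego ∩ Oona ∩ Viktor: 10:15-12:15, 16:15-16:45, 17:30-18:45.
Zara ∩ Ben ∩ Diego ∩ Oona ∩ Viktor ∩ Imani: 10:15-12:15, 17:30-18:45.
Zara ∩ Ben ∩ Diego ∩ Oona ∩ Viktor ∩ Imani ∩ Jonas: 10:15-12:15, 17:30-18:45.
Those are the intersection windows.
The longest is 10:15-12:15 at 120 minutes.

120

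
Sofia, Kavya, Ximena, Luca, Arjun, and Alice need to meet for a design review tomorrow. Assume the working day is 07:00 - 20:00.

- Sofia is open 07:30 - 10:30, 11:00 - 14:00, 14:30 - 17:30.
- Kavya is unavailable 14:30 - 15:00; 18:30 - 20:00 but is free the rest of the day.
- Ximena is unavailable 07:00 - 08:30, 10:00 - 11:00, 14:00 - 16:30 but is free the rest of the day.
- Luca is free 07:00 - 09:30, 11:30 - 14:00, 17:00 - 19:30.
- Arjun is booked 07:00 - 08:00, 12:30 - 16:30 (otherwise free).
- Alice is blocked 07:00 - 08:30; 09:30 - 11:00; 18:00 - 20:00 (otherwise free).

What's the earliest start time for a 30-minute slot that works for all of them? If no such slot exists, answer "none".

Sofia free: 07:30-10:30, 11:00-14:00, 14:30-17:30.
Kavya free: 07:00-14:30, 15:00-18:30 (invert busy blocks within the working day).
Ximena free: 08:30-10:00, 11:00-14:00, 16:30-20:00 (invert busy blocks within the working day).
Luca free: 07:00-09:30, 11:30-14:00, 17:00-19:30.
Arjun free: 08:00-12:30, 16:30-20:00 (invert busy blocks within the working day).
Alice free: 08:30-09:30, 11:00-18:00 (invert busy blocks within the working day).
Sofia ∩ Kavya: 07:30-10:30, 11:00-14:00, 15:00-17:30.
Sofia ∩ Kavya ∩ Ximena: 08:30-10:00, 11:00-14:00, 16:30-17:30.
Sofia ∩ Kavya ∩ Ximena ∩ Luca: 08:30-09:30, 11:30-14:00, 17:00-17:30.
Sofia ∩ Kavya ∩ Ximena ∩ Luca ∩ Arjun: 08:30-09:30, 11:30-12:30, 17:00-17:30.
Sofia ∩ Kavya ∩ Ximena ∩ Luca ∩ Arjun ∩ Alice: 08:30-09:30, 11:30-12:30, 17:00-17:30.
The first common window of at least 30 minutes is 08:30-09:30, so the earliest start is 08:30.

08:30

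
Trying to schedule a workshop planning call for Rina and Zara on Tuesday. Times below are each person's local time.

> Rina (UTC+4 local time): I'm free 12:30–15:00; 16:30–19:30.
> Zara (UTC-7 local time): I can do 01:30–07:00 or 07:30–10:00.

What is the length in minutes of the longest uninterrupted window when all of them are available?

Rina in UTC: 08:30-11:00, 12:30-15:30 (subtract 4h to convert from UTC+4).
Zara in UTC: 08:30-14:00, 14:30-17:00 (add 7h to convert from UTC-7).
Rina ∩ Zara: 08:30-11:00, 12:30-14:00, 14:30-15:30.
The longest is 08:30-11:00 at 150 minutes.

150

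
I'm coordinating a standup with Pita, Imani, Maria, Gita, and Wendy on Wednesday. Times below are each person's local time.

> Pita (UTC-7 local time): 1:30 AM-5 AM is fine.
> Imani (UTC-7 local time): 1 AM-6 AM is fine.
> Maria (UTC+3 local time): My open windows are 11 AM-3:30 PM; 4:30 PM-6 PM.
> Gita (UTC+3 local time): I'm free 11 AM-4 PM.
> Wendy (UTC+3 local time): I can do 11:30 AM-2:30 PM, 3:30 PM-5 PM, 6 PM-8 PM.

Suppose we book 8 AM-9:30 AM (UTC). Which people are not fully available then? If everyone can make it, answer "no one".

Pita in UTC: 08:30-12:00 (add 7h to convert from UTC-7).
Imani in UTC: 08:00-13:00 (add 7h to convert from UTC-7).
Maria in UTC: 08:00-12:30, 13:30-15:00 (subtract 3h to convert from UTC+3).
Gita in UTC: 08:00-13:00 (subtract 3h to convert from UTC+3).
Wendy in UTC: 08:30-11:30, 12:30-14:00, 15:00-17:00 (subtract 3h to convert from UTC+3).
Pita: not fully free for 08:00-09:30. Imani: free for 08:00-09:30. Maria: free for 08:00-09:30. Gita: free for 08:00-09:30. Wendy: not fully free for 08:00-09:30.

Pita, Wendy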